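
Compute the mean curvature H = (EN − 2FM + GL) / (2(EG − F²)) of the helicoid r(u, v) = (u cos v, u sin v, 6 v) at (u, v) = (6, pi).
H = 0

With E = 1, F = 0, G = u^2 + 36, L = 0, M = -6/sqrt(u^2 + 36), N = 0, assemble
  H = (EN − 2FM + GL) / (2(EG − F²)) = 0.
At (u, v) = (6, pi): H = 0.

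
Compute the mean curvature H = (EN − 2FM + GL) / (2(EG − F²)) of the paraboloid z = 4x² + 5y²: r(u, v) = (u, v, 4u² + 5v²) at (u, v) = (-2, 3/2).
H = 2189*sqrt(482)/232324

With E = 64*u^2 + 1, F = 80*u*v, G = 100*v^2 + 1, L = 8/sqrt(64*u^2 + 100*v^2 + 1), M = 0, N = 10/sqrt(64*u^2 + 100*v^2 + 1), assemble
  H = (EN − 2FM + GL) / (2(EG − F²)) = (320*u^2 + 400*v^2 + 9)/(64*u^2 + 100*v^2 + 1)^(3/2).
At (u, v) = (-2, 3/2): H = 2189*sqrt(482)/232324.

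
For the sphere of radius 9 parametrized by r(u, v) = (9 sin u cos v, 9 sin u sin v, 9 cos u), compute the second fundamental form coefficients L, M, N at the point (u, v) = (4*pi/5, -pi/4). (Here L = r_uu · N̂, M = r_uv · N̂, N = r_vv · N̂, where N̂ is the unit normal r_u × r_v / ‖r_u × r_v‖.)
L = -9;  M = 0;  N = -45/8 + 9*sqrt(5)/8

Compute the unit normal N̂(u, v) = (sin(u)^2*cos(v)/Abs(sin(u)), sin(u)^2*sin(v)/Abs(sin(u)), sin(2*u)/(2*Abs(sin(u)))), and the second partials r_uu, r_uv, r_vv. Take dot products:
  L(u, v) = r_uu · N̂ = -9*sin(u)/Abs(sin(u)),
  M(u, v) = r_uv · N̂ = 0,
  N(u, v) = r_vv · N̂ = -9*sin(u)^3/Abs(sin(u)).
Evaluating at (u, v) = (4*pi/5, -pi/4):
  L = -9, M = 0, N = -45/8 + 9*sqrt(5)/8.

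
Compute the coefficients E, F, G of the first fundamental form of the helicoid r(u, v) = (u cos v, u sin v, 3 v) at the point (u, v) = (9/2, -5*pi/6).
E = 1;  F = 0;  G = 117/4

Partials: r_u = (cos(v), sin(v), 0), r_v = (-u*sin(v), u*cos(v), 3). As functions of (u, v):
  E = r_u · r_u = 1,
  F = r_u · r_v = 0,
  G = r_v · r_v = u^2 + 9.
Evaluating at (u, v) = (9/2, -5*pi/6): E = 1, F = 0, G = 117/4.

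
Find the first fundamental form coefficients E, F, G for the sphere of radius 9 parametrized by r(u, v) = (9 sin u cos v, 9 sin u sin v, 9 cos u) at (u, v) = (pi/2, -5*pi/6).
E = 81;  F = 0;  G = 81

Partials: r_u = (9*cos(u)*cos(v), 9*sin(v)*cos(u), -9*sin(u)), r_v = (-9*sin(u)*sin(v), 9*sin(u)*cos(v), 0). As functions of (u, v):
  E = r_u · r_u = 81,
  F = r_u · r_v = 0,
  G = r_v · r_v = 81*sin(u)^2.
Evaluating at (u, v) = (pi/2, -5*pi/6): E = 81, F = 0, G = 81.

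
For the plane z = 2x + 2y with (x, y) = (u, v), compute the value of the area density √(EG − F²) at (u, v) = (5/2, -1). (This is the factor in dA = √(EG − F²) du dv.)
√(EG − F²)|_{(5/2, -1)} = 3

E = 5, F = 4, G = 5, so EG − F² = 9. Taking the positive square root: √(EG − F²) = 3. At (u, v) = (5/2, -1): 3.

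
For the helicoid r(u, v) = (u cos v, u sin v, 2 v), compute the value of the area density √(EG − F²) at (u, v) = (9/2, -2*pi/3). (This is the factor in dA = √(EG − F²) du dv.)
√(EG − F²)|_{(9/2, -2*pi/3)} = sqrt(97)/2

E = 1, F = 0, G = u^2 + 4, so EG − F² = u^2 + 4. Taking the positive square root: √(EG − F²) = sqrt(u^2 + 4). At (u, v) = (9/2, -2*pi/3): sqrt(97)/2.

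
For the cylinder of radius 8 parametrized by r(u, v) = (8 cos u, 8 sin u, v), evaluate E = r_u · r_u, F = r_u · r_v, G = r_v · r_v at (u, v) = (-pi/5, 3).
E = 64;  F = 0;  G = 1

Partials: r_u = (-8*sin(u), 8*cos(u), 0), r_v = (0, 0, 1). As functions of (u, v):
  E = r_u · r_u = 64,
  F = r_u · r_v = 0,
  G = r_v · r_v = 1.
Evaluating at (u, v) = (-pi/5, 3): E = 64, F = 0, G = 1.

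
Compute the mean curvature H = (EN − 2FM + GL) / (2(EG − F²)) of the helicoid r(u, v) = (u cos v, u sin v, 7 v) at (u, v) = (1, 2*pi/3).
H = 0

With E = 1, F = 0, G = u^2 + 49, L = 0, M = -7/sqrt(u^2 + 49), N = 0, assemble
  H = (EN − 2FM + GL) / (2(EG − F²)) = 0.
At (u, v) = (1, 2*pi/3): H = 0.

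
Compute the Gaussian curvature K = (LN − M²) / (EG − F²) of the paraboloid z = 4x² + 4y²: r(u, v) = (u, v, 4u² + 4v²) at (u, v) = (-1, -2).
K = 64/103041

Coefficients of the first fundamental form: E = 64*u^2 + 1, F = 64*u*v, G = 64*v^2 + 1.
Coefficients of the second fundamental form: L = 8/sqrt(64*u^2 + 64*v^2 + 1), M = 0, N = 8/sqrt(64*u^2 + 64*v^2 + 1).
Assemble K = (LN − M²)/(EG − F²) = 64/(4096*u^4 + 8192*u^2*v^2 + 128*u^2 + 4096*v^4 + 128*v^2 + 1). At (u, v) = (-1, -2): K = 64/103041.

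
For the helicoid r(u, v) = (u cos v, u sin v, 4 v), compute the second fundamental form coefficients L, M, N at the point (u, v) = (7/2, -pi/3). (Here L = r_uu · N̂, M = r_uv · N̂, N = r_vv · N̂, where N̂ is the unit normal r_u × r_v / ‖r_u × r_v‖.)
L = 0;  M = -8*sqrt(113)/113;  N = 0

Compute the unit normal N̂(u, v) = (4*sin(v)/sqrt(u^2 + 16), -4*cos(v)/sqrt(u^2 + 16), u/sqrt(u^2 + 16)), and the second partials r_uu, r_uv, r_vv. Take dot products:
  L(u, v) = r_uu · N̂ = 0,
  M(u, v) = r_uv · N̂ = -4/sqrt(u^2 + 16),
  N(u, v) = r_vv · N̂ = 0.
Evaluating at (u, v) = (7/2, -pi/3):
  L = 0, M = -8*sqrt(113)/113, N = 0.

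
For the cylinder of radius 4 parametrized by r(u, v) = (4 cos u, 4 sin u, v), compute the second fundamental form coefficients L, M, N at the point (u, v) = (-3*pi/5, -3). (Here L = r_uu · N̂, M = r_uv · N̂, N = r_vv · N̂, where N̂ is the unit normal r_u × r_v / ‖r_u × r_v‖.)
L = -4;  M = 0;  N = 0

Compute the unit normal N̂(u, v) = (cos(u), sin(u), 0), and the second partials r_uu, r_uv, r_vv. Take dot products:
  L(u, v) = r_uu · N̂ = -4,
  M(u, v) = r_uv · N̂ = 0,
  N(u, v) = r_vv · N̂ = 0.
Evaluating at (u, v) = (-3*pi/5, -3):
  L = -4, M = 0, N = 0.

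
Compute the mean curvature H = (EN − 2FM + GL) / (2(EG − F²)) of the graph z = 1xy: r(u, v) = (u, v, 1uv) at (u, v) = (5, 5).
H = -25*sqrt(51)/2601

With E = v^2 + 1, F = u*v, G = u^2 + 1, L = 0, M = 1/sqrt(u^2 + v^2 + 1), N = 0, assemble
  H = (EN − 2FM + GL) / (2(EG − F²)) = -u*v/(u^2 + v^2 + 1)^(3/2).
At (u, v) = (5, 5): H = -25*sqrt(51)/2601.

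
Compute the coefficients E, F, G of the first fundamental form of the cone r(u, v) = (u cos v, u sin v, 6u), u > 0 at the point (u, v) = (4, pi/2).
E = 37;  F = 0;  G = 16

Partials: r_u = (cos(v), sin(v), 6), r_v = (-u*sin(v), u*cos(v), 0). As functions of (u, v):
  E = r_u · r_u = 37,
  F = r_u · r_v = 0,
  G = r_v · r_v = u^2.
Evaluating at (u, v) = (4, pi/2): E = 37, F = 0, G = 16.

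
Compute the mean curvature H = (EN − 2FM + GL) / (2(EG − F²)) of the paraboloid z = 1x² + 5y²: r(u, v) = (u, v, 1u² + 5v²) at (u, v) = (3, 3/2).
H = 411*sqrt(262)/68644

With E = 4*u^2 + 1, F = 20*u*v, G = 100*v^2 + 1, L = 2/sqrt(4*u^2 + 100*v^2 + 1), M = 0, N = 10/sqrt(4*u^2 + 100*v^2 + 1), assemble
  H = (EN − 2FM + GL) / (2(EG − F²)) = 2*(10*u^2 + 50*v^2 + 3)/(4*u^2 + 100*v^2 + 1)^(3/2).
At (u, v) = (3, 3/2): H = 411*sqrt(262)/68644.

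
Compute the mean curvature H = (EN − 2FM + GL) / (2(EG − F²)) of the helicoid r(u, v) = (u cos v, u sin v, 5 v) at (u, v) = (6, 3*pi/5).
H = 0

With E = 1, F = 0, G = u^2 + 25, L = 0, M = -5/sqrt(u^2 + 25), N = 0, assemble
  H = (EN − 2FM + GL) / (2(EG − F²)) = 0.
At (u, v) = (6, 3*pi/5): H = 0.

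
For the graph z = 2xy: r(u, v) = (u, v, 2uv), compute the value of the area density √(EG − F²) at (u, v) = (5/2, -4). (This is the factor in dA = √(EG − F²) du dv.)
√(EG − F²)|_{(5/2, -4)} = 3*sqrt(10)

E = 4*v^2 + 1, F = 4*u*v, G = 4*u^2 + 1, so EG − F² = 4*u^2 + 4*v^2 + 1. Taking the positive square root: √(EG − F²) = sqrt(4*u^2 + 4*v^2 + 1). At (u, v) = (5/2, -4): 3*sqrt(10).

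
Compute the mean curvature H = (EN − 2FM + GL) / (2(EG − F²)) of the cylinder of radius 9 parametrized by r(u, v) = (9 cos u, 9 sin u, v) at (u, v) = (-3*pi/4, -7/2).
H = -1/18

With E = 81, F = 0, G = 1, L = -9, M = 0, N = 0, assemble
  H = (EN − 2FM + GL) / (2(EG − F²)) = -1/18.
At (u, v) = (-3*pi/4, -7/2): H = -1/18.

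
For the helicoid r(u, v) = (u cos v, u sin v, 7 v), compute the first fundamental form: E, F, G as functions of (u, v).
E = 1;  F = 0;  G = u^2 + 49

Compute partials: r_u = (cos(v), sin(v), 0), r_v = (-u*sin(v), u*cos(v), 7). Then
  E = r_u · r_u = 1,
  F = r_u · r_v = 0,
  G = r_v · r_v = u^2 + 49.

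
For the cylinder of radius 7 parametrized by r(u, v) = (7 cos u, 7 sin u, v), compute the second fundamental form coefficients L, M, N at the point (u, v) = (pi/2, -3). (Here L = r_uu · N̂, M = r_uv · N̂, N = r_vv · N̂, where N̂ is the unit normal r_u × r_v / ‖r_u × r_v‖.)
L = -7;  M = 0;  N = 0

Compute the unit normal N̂(u, v) = (cos(u), sin(u), 0), and the second partials r_uu, r_uv, r_vv. Take dot products:
  L(u, v) = r_uu · N̂ = -7,
  M(u, v) = r_uv · N̂ = 0,
  N(u, v) = r_vv · N̂ = 0.
Evaluating at (u, v) = (pi/2, -3):
  L = -7, M = 0, N = 0.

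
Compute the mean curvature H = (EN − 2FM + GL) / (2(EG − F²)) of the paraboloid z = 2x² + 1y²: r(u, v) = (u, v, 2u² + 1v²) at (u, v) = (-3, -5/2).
H = 197*sqrt(170)/28900

With E = 16*u^2 + 1, F = 8*u*v, G = 4*v^2 + 1, L = 4/sqrt(16*u^2 + 4*v^2 + 1), M = 0, N = 2/sqrt(16*u^2 + 4*v^2 + 1), assemble
  H = (EN − 2FM + GL) / (2(EG − F²)) = (16*u^2 + 8*v^2 + 3)/(16*u^2 + 4*v^2 + 1)^(3/2).
At (u, v) = (-3, -5/2): H = 197*sqrt(170)/28900.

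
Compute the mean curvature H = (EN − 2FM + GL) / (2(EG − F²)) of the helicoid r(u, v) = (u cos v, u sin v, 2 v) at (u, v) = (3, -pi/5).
H = 0

With E = 1, F = 0, G = u^2 + 4, L = 0, M = -2/sqrt(u^2 + 4), N = 0, assemble
  H = (EN − 2FM + GL) / (2(EG − F²)) = 0.
At (u, v) = (3, -pi/5): H = 0.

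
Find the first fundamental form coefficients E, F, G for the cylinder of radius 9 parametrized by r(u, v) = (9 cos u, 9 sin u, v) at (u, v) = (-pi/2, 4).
E = 81;  F = 0;  G = 1

Partials: r_u = (-9*sin(u), 9*cos(u), 0), r_v = (0, 0, 1). As functions of (u, v):
  E = r_u · r_u = 81,
  F = r_u · r_v = 0,
  G = r_v · r_v = 1.
Evaluating at (u, v) = (-pi/2, 4): E = 81, F = 0, G = 1.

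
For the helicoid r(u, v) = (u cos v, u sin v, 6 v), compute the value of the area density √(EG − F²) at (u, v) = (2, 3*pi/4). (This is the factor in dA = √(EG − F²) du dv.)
√(EG − F²)|_{(2, 3*pi/4)} = 2*sqrt(10)

E = 1, F = 0, G = u^2 + 36, so EG − F² = u^2 + 36. Taking the positive square root: √(EG − F²) = sqrt(u^2 + 36). At (u, v) = (2, 3*pi/4): 2*sqrt(10).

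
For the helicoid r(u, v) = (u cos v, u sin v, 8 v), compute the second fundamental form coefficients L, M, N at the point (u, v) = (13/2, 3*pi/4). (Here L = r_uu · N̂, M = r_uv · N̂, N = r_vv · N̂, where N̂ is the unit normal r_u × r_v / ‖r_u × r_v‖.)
L = 0;  M = -16*sqrt(17)/85;  N = 0

Compute the unit normal N̂(u, v) = (8*sin(v)/sqrt(u^2 + 64), -8*cos(v)/sqrt(u^2 + 64), u/sqrt(u^2 + 64)), and the second partials r_uu, r_uv, r_vv. Take dot products:
  L(u, v) = r_uu · N̂ = 0,
  M(u, v) = r_uv · N̂ = -8/sqrt(u^2 + 64),
  N(u, v) = r_vv · N̂ = 0.
Evaluating at (u, v) = (13/2, 3*pi/4):
  L = 0, M = -16*sqrt(17)/85, N = 0.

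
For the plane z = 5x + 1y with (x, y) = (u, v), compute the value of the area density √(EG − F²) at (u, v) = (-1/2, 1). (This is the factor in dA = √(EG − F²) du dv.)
√(EG − F²)|_{(-1/2, 1)} = 3*sqrt(3)

E = 26, F = 5, G = 2, so EG − F² = 27. Taking the positive square root: √(EG − F²) = 3*sqrt(3). At (u, v) = (-1/2, 1): 3*sqrt(3).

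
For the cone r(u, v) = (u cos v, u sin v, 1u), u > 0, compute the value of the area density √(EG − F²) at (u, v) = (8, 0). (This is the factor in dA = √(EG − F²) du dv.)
√(EG − F²)|_{(8, 0)} = 8*sqrt(2)

E = 2, F = 0, G = u^2, so EG − F² = 2*u^2. Taking the positive square root: √(EG − F²) = sqrt(2)*Abs(u). At (u, v) = (8, 0): 8*sqrt(2).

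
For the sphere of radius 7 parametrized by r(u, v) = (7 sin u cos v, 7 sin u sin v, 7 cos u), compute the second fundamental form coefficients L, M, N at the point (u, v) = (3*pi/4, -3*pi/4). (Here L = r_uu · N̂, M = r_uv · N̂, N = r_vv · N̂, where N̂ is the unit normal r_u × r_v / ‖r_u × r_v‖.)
L = -7;  M = 0;  N = -7/2

Compute the unit normal N̂(u, v) = (sin(u)^2*cos(v)/Abs(sin(u)), sin(u)^2*sin(v)/Abs(sin(u)), sin(2*u)/(2*Abs(sin(u)))), and the second partials r_uu, r_uv, r_vv. Take dot products:
  L(u, v) = r_uu · N̂ = -7*sin(u)/Abs(sin(u)),
  M(u, v) = r_uv · N̂ = 0,
  N(u, v) = r_vv · N̂ = -7*sin(u)^3/Abs(sin(u)).
Evaluating at (u, v) = (3*pi/4, -3*pi/4):
  L = -7, M = 0, N = -7/2.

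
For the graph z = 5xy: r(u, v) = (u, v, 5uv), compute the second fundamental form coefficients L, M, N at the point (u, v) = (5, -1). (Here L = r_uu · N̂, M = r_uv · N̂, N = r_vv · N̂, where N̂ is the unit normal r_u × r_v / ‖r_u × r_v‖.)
L = 0;  M = 5*sqrt(651)/651;  N = 0

Compute the unit normal N̂(u, v) = (-5*v/sqrt(25*u^2 + 25*v^2 + 1), -5*u/sqrt(25*u^2 + 25*v^2 + 1), 1/sqrt(25*u^2 + 25*v^2 + 1)), and the second partials r_uu, r_uv, r_vv. Take dot products:
  L(u, v) = r_uu · N̂ = 0,
  M(u, v) = r_uv · N̂ = 5/sqrt(25*u^2 + 25*v^2 + 1),
  N(u, v) = r_vv · N̂ = 0.
Evaluating at (u, v) = (5, -1):
  L = 0, M = 5*sqrt(651)/651, N = 0.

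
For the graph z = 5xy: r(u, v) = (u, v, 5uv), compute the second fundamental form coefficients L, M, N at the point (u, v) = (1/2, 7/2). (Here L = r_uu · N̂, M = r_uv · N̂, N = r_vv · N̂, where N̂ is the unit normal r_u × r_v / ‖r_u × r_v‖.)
L = 0;  M = 5*sqrt(1254)/627;  N = 0

Compute the unit normal N̂(u, v) = (-5*v/sqrt(25*u^2 + 25*v^2 + 1), -5*u/sqrt(25*u^2 + 25*v^2 + 1), 1/sqrt(25*u^2 + 25*v^2 + 1)), and the second partials r_uu, r_uv, r_vv. Take dot products:
  L(u, v) = r_uu · N̂ = 0,
  M(u, v) = r_uv · N̂ = 5/sqrt(25*u^2 + 25*v^2 + 1),
  N(u, v) = r_vv · N̂ = 0.
Evaluating at (u, v) = (1/2, 7/2):
  L = 0, M = 5*sqrt(1254)/627, N = 0.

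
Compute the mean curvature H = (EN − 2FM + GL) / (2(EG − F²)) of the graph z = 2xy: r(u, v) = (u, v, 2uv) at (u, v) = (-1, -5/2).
H = -sqrt(30)/45

With E = 4*v^2 + 1, F = 4*u*v, G = 4*u^2 + 1, L = 0, M = 2/sqrt(4*u^2 + 4*v^2 + 1), N = 0, assemble
  H = (EN − 2FM + GL) / (2(EG − F²)) = -8*u*v/(4*u^2 + 4*v^2 + 1)^(3/2).
At (u, v) = (-1, -5/2): H = -sqrt(30)/45.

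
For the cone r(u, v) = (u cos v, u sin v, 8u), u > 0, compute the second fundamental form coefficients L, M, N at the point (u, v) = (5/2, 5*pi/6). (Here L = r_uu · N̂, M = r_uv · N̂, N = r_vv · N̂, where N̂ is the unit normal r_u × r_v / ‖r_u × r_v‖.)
L = 0;  M = 0;  N = 4*sqrt(65)/13

Compute the unit normal N̂(u, v) = (-8*sqrt(65)*u*cos(v)/(65*Abs(u)), -8*sqrt(65)*u*sin(v)/(65*Abs(u)), sqrt(65)*u/(65*Abs(u))), and the second partials r_uu, r_uv, r_vv. Take dot products:
  L(u, v) = r_uu · N̂ = 0,
  M(u, v) = r_uv · N̂ = 0,
  N(u, v) = r_vv · N̂ = 8*sqrt(65)*u^2/(65*Abs(u)).
Evaluating at (u, v) = (5/2, 5*pi/6):
  L = 0, M = 0, N = 4*sqrt(65)/13.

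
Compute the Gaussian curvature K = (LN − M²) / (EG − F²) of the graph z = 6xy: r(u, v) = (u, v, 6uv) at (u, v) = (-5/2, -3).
K = -9/75625

Coefficients of the first fundamental form: E = 36*v^2 + 1, F = 36*u*v, G = 36*u^2 + 1.
Coefficients of the second fundamental form: L = 0, M = 6/sqrt(36*u^2 + 36*v^2 + 1), N = 0.
Assemble K = (LN − M²)/(EG − F²) = -36/(1296*u^4 + 2592*u^2*v^2 + 72*u^2 + 1296*v^4 + 72*v^2 + 1). At (u, v) = (-5/2, -3): K = -9/75625.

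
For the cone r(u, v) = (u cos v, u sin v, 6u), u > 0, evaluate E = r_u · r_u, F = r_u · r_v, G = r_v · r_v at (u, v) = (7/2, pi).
E = 37;  F = 0;  G = 49/4

Partials: r_u = (cos(v), sin(v), 6), r_v = (-u*sin(v), u*cos(v), 0). As functions of (u, v):
  E = r_u · r_u = 37,
  F = r_u · r_v = 0,
  G = r_v · r_v = u^2.
Evaluating at (u, v) = (7/2, pi): E = 37, F = 0, G = 49/4.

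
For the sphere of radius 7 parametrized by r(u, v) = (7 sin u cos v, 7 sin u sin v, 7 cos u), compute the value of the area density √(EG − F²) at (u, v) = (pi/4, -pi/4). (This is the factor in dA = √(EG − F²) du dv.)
√(EG − F²)|_{(pi/4, -pi/4)} = 49*sqrt(2)/2

E = 49, F = 0, G = 49*sin(u)^2, so EG − F² = 2401*sin(u)^2. Taking the positive square root: √(EG − F²) = 49*Abs(sin(u)). At (u, v) = (pi/4, -pi/4): 49*sqrt(2)/2.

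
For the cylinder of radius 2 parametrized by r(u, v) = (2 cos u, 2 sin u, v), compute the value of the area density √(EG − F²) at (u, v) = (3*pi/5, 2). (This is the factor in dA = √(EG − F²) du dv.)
√(EG − F²)|_{(3*pi/5, 2)} = 2

E = 4, F = 0, G = 1, so EG − F² = 4. Taking the positive square root: √(EG − F²) = 2. At (u, v) = (3*pi/5, 2): 2.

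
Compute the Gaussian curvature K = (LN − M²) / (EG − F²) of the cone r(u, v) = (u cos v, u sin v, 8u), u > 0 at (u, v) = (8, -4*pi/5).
K = 0

Coefficients of the first fundamental form: E = 65, F = 0, G = u^2.
Coefficients of the second fundamental form: L = 0, M = 0, N = 8*sqrt(65)*u^2/(65*Abs(u)).
Assemble K = (LN − M²)/(EG − F²) = 0. At (u, v) = (8, -4*pi/5): K = 0.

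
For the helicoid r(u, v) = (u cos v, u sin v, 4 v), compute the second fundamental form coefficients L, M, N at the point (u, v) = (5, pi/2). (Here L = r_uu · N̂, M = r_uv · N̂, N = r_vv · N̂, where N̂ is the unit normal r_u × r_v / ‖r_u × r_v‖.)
L = 0;  M = -4*sqrt(41)/41;  N = 0

Compute the unit normal N̂(u, v) = (4*sin(v)/sqrt(u^2 + 16), -4*cos(v)/sqrt(u^2 + 16), u/sqrt(u^2 + 16)), and the second partials r_uu, r_uv, r_vv. Take dot products:
  L(u, v) = r_uu · N̂ = 0,
  M(u, v) = r_uv · N̂ = -4/sqrt(u^2 + 16),
  N(u, v) = r_vv · N̂ = 0.
Evaluating at (u, v) = (5, pi/2):
  L = 0, M = -4*sqrt(41)/41, N = 0.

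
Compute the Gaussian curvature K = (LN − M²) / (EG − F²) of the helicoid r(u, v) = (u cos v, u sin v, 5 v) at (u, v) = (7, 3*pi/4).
K = -25/5476

Coefficients of the first fundamental form: E = 1, F = 0, G = u^2 + 25.
Coefficients of the second fundamental form: L = 0, M = -5/sqrt(u^2 + 25), N = 0.
Assemble K = (LN − M²)/(EG − F²) = -25/(u^2 + 25)^2. At (u, v) = (7, 3*pi/4): K = -25/5476.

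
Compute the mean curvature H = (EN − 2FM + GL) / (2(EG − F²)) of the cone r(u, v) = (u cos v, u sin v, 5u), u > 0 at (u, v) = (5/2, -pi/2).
H = sqrt(26)/26

With E = 26, F = 0, G = u^2, L = 0, M = 0, N = 5*sqrt(26)*u^2/(26*Abs(u)), assemble
  H = (EN − 2FM + GL) / (2(EG − F²)) = 5*sqrt(26)/(52*Abs(u)).
At (u, v) = (5/2, -pi/2): H = sqrt(26)/26.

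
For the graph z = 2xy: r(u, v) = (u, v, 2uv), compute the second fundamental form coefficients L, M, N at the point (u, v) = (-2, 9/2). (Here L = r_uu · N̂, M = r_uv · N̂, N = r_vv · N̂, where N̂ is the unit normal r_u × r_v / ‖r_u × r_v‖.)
L = 0;  M = sqrt(2)/7;  N = 0

Compute the unit normal N̂(u, v) = (-2*v/sqrt(4*u^2 + 4*v^2 + 1), -2*u/sqrt(4*u^2 + 4*v^2 + 1), 1/sqrt(4*u^2 + 4*v^2 + 1)), and the second partials r_uu, r_uv, r_vv. Take dot products:
  L(u, v) = r_uu · N̂ = 0,
  M(u, v) = r_uv · N̂ = 2/sqrt(4*u^2 + 4*v^2 + 1),
  N(u, v) = r_vv · N̂ = 0.
Evaluating at (u, v) = (-2, 9/2):
  L = 0, M = sqrt(2)/7, N = 0.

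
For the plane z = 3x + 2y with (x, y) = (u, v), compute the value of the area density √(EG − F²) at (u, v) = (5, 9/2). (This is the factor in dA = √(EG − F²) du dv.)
√(EG − F²)|_{(5, 9/2)} = sqrt(14)

E = 10, F = 6, G = 5, so EG − F² = 14. Taking the positive square root: √(EG − F²) = sqrt(14). At (u, v) = (5, 9/2): sqrt(14).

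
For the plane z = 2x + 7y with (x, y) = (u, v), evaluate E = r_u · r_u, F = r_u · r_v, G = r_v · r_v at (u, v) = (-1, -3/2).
E = 5;  F = 14;  G = 50

Partials: r_u = (1, 0, 2), r_v = (0, 1, 7). As functions of (u, v):
  E = r_u · r_u = 5,
  F = r_u · r_v = 14,
  G = r_v · r_v = 50.
Evaluating at (u, v) = (-1, -3/2): E = 5, F = 14, G = 50.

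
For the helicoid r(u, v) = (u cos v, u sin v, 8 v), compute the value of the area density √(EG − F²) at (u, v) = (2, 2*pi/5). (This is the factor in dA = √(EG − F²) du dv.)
√(EG − F²)|_{(2, 2*pi/5)} = 2*sqrt(17)

E = 1, F = 0, G = u^2 + 64, so EG − F² = u^2 + 64. Taking the positive square root: √(EG − F²) = sqrt(u^2 + 64). At (u, v) = (2, 2*pi/5): 2*sqrt(17).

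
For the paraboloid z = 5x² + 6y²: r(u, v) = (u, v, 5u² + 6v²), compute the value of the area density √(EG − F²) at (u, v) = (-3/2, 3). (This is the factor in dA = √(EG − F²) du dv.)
√(EG − F²)|_{(-3/2, 3)} = sqrt(1522)

E = 100*u^2 + 1, F = 120*u*v, G = 144*v^2 + 1, so EG − F² = 100*u^2 + 144*v^2 + 1. Taking the positive square root: √(EG − F²) = sqrt(100*u^2 + 144*v^2 + 1). At (u, v) = (-3/2, 3): sqrt(1522).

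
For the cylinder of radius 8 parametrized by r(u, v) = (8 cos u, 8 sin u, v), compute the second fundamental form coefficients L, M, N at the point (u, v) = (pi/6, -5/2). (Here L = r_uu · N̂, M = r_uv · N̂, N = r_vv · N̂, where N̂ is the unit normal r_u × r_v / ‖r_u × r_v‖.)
L = -8;  M = 0;  N = 0

Compute the unit normal N̂(u, v) = (cos(u), sin(u), 0), and the second partials r_uu, r_uv, r_vv. Take dot products:
  L(u, v) = r_uu · N̂ = -8,
  M(u, v) = r_uv · N̂ = 0,
  N(u, v) = r_vv · N̂ = 0.
Evaluating at (u, v) = (pi/6, -5/2):
  L = -8, M = 0, N = 0.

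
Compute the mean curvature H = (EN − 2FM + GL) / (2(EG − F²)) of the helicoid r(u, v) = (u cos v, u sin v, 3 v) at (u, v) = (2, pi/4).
H = 0

With E = 1, F = 0, G = u^2 + 9, L = 0, M = -3/sqrt(u^2 + 9), N = 0, assemble
  H = (EN − 2FM + GL) / (2(EG − F²)) = 0.
At (u, v) = (2, pi/4): H = 0.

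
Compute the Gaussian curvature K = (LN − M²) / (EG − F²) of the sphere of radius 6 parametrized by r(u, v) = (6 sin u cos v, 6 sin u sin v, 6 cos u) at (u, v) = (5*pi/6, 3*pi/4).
K = 1/36

Coefficients of the first fundamental form: E = 36, F = 0, G = 36*sin(u)^2.
Coefficients of the second fundamental form: L = -6*sin(u)/Abs(sin(u)), M = 0, N = -6*sin(u)^3/Abs(sin(u)).
Assemble K = (LN − M²)/(EG − F²) = 1/36. At (u, v) = (5*pi/6, 3*pi/4): K = 1/36.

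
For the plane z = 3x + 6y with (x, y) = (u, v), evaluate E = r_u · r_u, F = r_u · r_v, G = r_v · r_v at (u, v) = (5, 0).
E = 10;  F = 18;  G = 37

Partials: r_u = (1, 0, 3), r_v = (0, 1, 6). As functions of (u, v):
  E = r_u · r_u = 10,
  F = r_u · r_v = 18,
  G = r_v · r_v = 37.
Evaluating at (u, v) = (5, 0): E = 10, F = 18, G = 37.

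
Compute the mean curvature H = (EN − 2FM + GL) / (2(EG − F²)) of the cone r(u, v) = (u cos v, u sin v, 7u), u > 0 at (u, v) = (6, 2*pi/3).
H = 7*sqrt(2)/120

With E = 50, F = 0, G = u^2, L = 0, M = 0, N = 7*sqrt(2)*u^2/(10*Abs(u)), assemble
  H = (EN − 2FM + GL) / (2(EG − F²)) = 7*sqrt(2)/(20*Abs(u)).
At (u, v) = (6, 2*pi/3): H = 7*sqrt(2)/120.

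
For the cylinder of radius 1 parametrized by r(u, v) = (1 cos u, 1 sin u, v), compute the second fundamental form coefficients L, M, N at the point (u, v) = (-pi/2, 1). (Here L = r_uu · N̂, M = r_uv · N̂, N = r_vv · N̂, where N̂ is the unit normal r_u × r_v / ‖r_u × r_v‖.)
L = -1;  M = 0;  N = 0

Compute the unit normal N̂(u, v) = (cos(u), sin(u), 0), and the second partials r_uu, r_uv, r_vv. Take dot products:
  L(u, v) = r_uu · N̂ = -1,
  M(u, v) = r_uv · N̂ = 0,
  N(u, v) = r_vv · N̂ = 0.
Evaluating at (u, v) = (-pi/2, 1):
  L = -1, M = 0, N = 0.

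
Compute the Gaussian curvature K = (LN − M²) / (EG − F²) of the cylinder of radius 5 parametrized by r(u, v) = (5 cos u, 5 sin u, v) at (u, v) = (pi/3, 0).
K = 0

Coefficients of the first fundamental form: E = 25, F = 0, G = 1.
Coefficients of the second fundamental form: L = -5, M = 0, N = 0.
Assemble K = (LN − M²)/(EG − F²) = 0. At (u, v) = (pi/3, 0): K = 0.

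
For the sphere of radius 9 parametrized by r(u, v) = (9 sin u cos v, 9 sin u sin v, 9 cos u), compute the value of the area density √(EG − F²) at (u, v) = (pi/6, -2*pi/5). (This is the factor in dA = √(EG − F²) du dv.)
√(EG − F²)|_{(pi/6, -2*pi/5)} = 81/2

E = 81, F = 0, G = 81*sin(u)^2, so EG − F² = 6561*sin(u)^2. Taking the positive square root: √(EG − F²) = 81*Abs(sin(u)). At (u, v) = (pi/6, -2*pi/5): 81/2.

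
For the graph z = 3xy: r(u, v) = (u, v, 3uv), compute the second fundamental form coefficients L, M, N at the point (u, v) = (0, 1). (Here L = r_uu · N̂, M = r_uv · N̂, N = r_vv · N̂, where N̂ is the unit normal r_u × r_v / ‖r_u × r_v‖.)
L = 0;  M = 3*sqrt(10)/10;  N = 0

Compute the unit normal N̂(u, v) = (-3*v/sqrt(9*u^2 + 9*v^2 + 1), -3*u/sqrt(9*u^2 + 9*v^2 + 1), 1/sqrt(9*u^2 + 9*v^2 + 1)), and the second partials r_uu, r_uv, r_vv. Take dot products:
  L(u, v) = r_uu · N̂ = 0,
  M(u, v) = r_uv · N̂ = 3/sqrt(9*u^2 + 9*v^2 + 1),
  N(u, v) = r_vv · N̂ = 0.
Evaluating at (u, v) = (0, 1):
  L = 0, M = 3*sqrt(10)/10, N = 0.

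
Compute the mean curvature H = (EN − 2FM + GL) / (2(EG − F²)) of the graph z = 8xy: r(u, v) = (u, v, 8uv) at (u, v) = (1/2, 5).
H = -1280*sqrt(33)/373527

With E = 64*v^2 + 1, F = 64*u*v, G = 64*u^2 + 1, L = 0, M = 8/sqrt(64*u^2 + 64*v^2 + 1), N = 0, assemble
  H = (EN − 2FM + GL) / (2(EG − F²)) = -512*u*v/(64*u^2 + 64*v^2 + 1)^(3/2).
At (u, v) = (1/2, 5): H = -1280*sqrt(33)/373527.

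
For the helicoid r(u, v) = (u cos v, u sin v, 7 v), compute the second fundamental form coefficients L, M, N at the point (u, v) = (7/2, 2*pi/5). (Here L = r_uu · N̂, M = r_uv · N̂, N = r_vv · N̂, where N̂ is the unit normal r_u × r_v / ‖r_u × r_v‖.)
L = 0;  M = -2*sqrt(5)/5;  N = 0

Compute the unit normal N̂(u, v) = (7*sin(v)/sqrt(u^2 + 49), -7*cos(v)/sqrt(u^2 + 49), u/sqrt(u^2 + 49)), and the second partials r_uu, r_uv, r_vv. Take dot products:
  L(u, v) = r_uu · N̂ = 0,
  M(u, v) = r_uv · N̂ = -7/sqrt(u^2 + 49),
  N(u, v) = r_vv · N̂ = 0.
Evaluating at (u, v) = (7/2, 2*pi/5):
  L = 0, M = -2*sqrt(5)/5, N = 0.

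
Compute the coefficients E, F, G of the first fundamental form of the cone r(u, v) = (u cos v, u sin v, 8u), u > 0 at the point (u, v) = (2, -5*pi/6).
E = 65;  F = 0;  G = 4

Partials: r_u = (cos(v), sin(v), 8), r_v = (-u*sin(v), u*cos(v), 0). As functions of (u, v):
  E = r_u · r_u = 65,
  F = r_u · r_v = 0,
  G = r_v · r_v = u^2.
Evaluating at (u, v) = (2, -5*pi/6): E = 65, F = 0, G = 4.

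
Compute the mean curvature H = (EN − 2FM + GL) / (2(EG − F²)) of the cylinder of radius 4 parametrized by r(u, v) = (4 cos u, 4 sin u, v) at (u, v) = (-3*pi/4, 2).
H = -1/8

With E = 16, F = 0, G = 1, L = -4, M = 0, N = 0, assemble
  H = (EN − 2FM + GL) / (2(EG − F²)) = -1/8.
At (u, v) = (-3*pi/4, 2): H = -1/8.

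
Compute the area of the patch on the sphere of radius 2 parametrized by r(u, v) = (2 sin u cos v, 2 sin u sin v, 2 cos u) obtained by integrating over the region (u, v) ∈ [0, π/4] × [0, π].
Area = 2*pi*(2 - sqrt(2))

Area = ∫∫ √(EG − F²) du dv with √(EG − F²) = 4*Abs(sin(u)). Integrating over [0, π/4] × [0, π] gives 2*pi*(2 - sqrt(2)).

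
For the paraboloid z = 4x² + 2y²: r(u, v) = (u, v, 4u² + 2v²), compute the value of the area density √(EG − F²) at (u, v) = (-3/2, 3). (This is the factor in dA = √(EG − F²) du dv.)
√(EG − F²)|_{(-3/2, 3)} = 17

E = 64*u^2 + 1, F = 32*u*v, G = 16*v^2 + 1, so EG − F² = 64*u^2 + 16*v^2 + 1. Taking the positive square root: √(EG − F²) = sqrt(64*u^2 + 16*v^2 + 1). At (u, v) = (-3/2, 3): 17.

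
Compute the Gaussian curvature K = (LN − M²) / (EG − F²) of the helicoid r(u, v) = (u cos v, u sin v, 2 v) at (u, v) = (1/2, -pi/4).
K = -64/289

Coefficients of the first fundamental form: E = 1, F = 0, G = u^2 + 4.
Coefficients of the second fundamental form: L = 0, M = -2/sqrt(u^2 + 4), N = 0.
Assemble K = (LN − M²)/(EG − F²) = -4/(u^2 + 4)^2. At (u, v) = (1/2, -pi/4): K = -64/289.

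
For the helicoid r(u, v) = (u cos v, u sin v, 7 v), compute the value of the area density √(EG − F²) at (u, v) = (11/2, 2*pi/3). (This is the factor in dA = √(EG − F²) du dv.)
√(EG − F²)|_{(11/2, 2*pi/3)} = sqrt(317)/2

E = 1, F = 0, G = u^2 + 49, so EG − F² = u^2 + 49. Taking the positive square root: √(EG − F²) = sqrt(u^2 + 49). At (u, v) = (11/2, 2*pi/3): sqrt(317)/2.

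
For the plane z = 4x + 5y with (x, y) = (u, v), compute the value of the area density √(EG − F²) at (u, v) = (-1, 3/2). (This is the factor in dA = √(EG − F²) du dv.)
√(EG − F²)|_{(-1, 3/2)} = sqrt(42)

E = 17, F = 20, G = 26, so EG − F² = 42. Taking the positive square root: √(EG − F²) = sqrt(42). At (u, v) = (-1, 3/2): sqrt(42).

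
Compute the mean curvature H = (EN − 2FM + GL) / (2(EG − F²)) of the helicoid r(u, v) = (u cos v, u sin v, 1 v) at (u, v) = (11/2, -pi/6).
H = 0

With E = 1, F = 0, G = u^2 + 1, L = 0, M = -1/sqrt(u^2 + 1), N = 0, assemble
  H = (EN − 2FM + GL) / (2(EG − F²)) = 0.
At (u, v) = (11/2, -pi/6): H = 0.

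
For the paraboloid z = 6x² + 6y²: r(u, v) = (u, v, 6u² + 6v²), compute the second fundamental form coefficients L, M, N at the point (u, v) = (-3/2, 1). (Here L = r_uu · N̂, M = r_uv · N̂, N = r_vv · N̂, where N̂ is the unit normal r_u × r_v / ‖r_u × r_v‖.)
L = 12*sqrt(469)/469;  M = 0;  N = 12*sqrt(469)/469

Compute the unit normal N̂(u, v) = (-12*u/sqrt(144*u^2 + 144*v^2 + 1), -12*v/sqrt(144*u^2 + 144*v^2 + 1), 1/sqrt(144*u^2 + 144*v^2 + 1)), and the second partials r_uu, r_uv, r_vv. Take dot products:
  L(u, v) = r_uu · N̂ = 12/sqrt(144*u^2 + 144*v^2 + 1),
  M(u, v) = r_uv · N̂ = 0,
  N(u, v) = r_vv · N̂ = 12/sqrt(144*u^2 + 144*v^2 + 1).
Evaluating at (u, v) = (-3/2, 1):
  L = 12*sqrt(469)/469, M = 0, N = 12*sqrt(469)/469.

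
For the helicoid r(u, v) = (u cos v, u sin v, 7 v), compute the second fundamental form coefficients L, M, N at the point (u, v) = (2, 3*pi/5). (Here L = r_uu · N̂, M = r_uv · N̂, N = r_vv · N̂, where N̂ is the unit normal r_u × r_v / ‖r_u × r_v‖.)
L = 0;  M = -7*sqrt(53)/53;  N = 0

Compute the unit normal N̂(u, v) = (7*sin(v)/sqrt(u^2 + 49), -7*cos(v)/sqrt(u^2 + 49), u/sqrt(u^2 + 49)), and the second partials r_uu, r_uv, r_vv. Take dot products:
  L(u, v) = r_uu · N̂ = 0,
  M(u, v) = r_uv · N̂ = -7/sqrt(u^2 + 49),
  N(u, v) = r_vv · N̂ = 0.
Evaluating at (u, v) = (2, 3*pi/5):
  L = 0, M = -7*sqrt(53)/53, N = 0.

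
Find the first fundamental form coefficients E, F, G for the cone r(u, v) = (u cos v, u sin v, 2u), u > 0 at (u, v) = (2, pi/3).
E = 5;  F = 0;  G = 4

Partials: r_u = (cos(v), sin(v), 2), r_v = (-u*sin(v), u*cos(v), 0). As functions of (u, v):
  E = r_u · r_u = 5,
  F = r_u · r_v = 0,
  G = r_v · r_v = u^2.
Evaluating at (u, v) = (2, pi/3): E = 5, F = 0, G = 4.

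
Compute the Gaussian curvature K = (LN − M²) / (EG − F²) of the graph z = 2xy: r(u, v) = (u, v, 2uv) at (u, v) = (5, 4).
K = -4/27225

Coefficients of the first fundamental form: E = 4*v^2 + 1, F = 4*u*v, G = 4*u^2 + 1.
Coefficients of the second fundamental form: L = 0, M = 2/sqrt(4*u^2 + 4*v^2 + 1), N = 0.
Assemble K = (LN − M²)/(EG − F²) = -4/(16*u^4 + 32*u^2*v^2 + 8*u^2 + 16*v^4 + 8*v^2 + 1). At (u, v) = (5, 4): K = -4/27225.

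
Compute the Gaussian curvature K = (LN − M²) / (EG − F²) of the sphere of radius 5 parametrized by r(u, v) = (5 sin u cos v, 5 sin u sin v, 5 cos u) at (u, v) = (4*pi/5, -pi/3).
K = 1/25

Coefficients of the first fundamental form: E = 25, F = 0, G = 25*sin(u)^2.
Coefficients of the second fundamental form: L = -5*sin(u)/Abs(sin(u)), M = 0, N = -5*sin(u)^3/Abs(sin(u)).
Assemble K = (LN − M²)/(EG − F²) = 1/25. At (u, v) = (4*pi/5, -pi/3): K = 1/25.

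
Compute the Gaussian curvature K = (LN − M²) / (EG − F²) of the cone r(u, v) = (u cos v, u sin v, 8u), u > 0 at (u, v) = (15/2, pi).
K = 0

Coefficients of the first fundamental form: E = 65, F = 0, G = u^2.
Coefficients of the second fundamental form: L = 0, M = 0, N = 8*sqrt(65)*u^2/(65*Abs(u)).
Assemble K = (LN − M²)/(EG − F²) = 0. At (u, v) = (15/2, pi): K = 0.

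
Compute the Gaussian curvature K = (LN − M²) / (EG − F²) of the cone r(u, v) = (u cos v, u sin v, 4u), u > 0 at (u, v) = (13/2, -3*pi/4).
K = 0

Coefficients of the first fundamental form: E = 17, F = 0, G = u^2.
Coefficients of the second fundamental form: L = 0, M = 0, N = 4*sqrt(17)*u^2/(17*Abs(u)).
Assemble K = (LN − M²)/(EG − F²) = 0. At (u, v) = (13/2, -3*pi/4): K = 0.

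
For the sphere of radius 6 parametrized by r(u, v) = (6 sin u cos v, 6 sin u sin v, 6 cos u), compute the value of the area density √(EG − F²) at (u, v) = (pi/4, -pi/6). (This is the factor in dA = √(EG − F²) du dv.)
√(EG − F²)|_{(pi/4, -pi/6)} = 18*sqrt(2)

E = 36, F = 0, G = 36*sin(u)^2, so EG − F² = 1296*sin(u)^2. Taking the positive square root: √(EG − F²) = 36*Abs(sin(u)). At (u, v) = (pi/4, -pi/6): 18*sqrt(2).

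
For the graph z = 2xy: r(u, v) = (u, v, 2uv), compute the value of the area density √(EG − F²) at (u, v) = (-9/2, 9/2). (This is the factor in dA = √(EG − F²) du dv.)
√(EG − F²)|_{(-9/2, 9/2)} = sqrt(163)

E = 4*v^2 + 1, F = 4*u*v, G = 4*u^2 + 1, so EG − F² = 4*u^2 + 4*v^2 + 1. Taking the positive square root: √(EG − F²) = sqrt(4*u^2 + 4*v^2 + 1). At (u, v) = (-9/2, 9/2): sqrt(163).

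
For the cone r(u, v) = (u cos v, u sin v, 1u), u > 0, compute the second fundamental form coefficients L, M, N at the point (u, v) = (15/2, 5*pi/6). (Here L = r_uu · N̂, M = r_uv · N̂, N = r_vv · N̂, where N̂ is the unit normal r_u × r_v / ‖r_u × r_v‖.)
L = 0;  M = 0;  N = 15*sqrt(2)/4

Compute the unit normal N̂(u, v) = (-sqrt(2)*u*cos(v)/(2*Abs(u)), -sqrt(2)*u*sin(v)/(2*Abs(u)), sqrt(2)*u/(2*Abs(u))), and the second partials r_uu, r_uv, r_vv. Take dot products:
  L(u, v) = r_uu · N̂ = 0,
  M(u, v) = r_uv · N̂ = 0,
  N(u, v) = r_vv · N̂ = sqrt(2)*u^2/(2*Abs(u)).
Evaluating at (u, v) = (15/2, 5*pi/6):
  L = 0, M = 0, N = 15*sqrt(2)/4.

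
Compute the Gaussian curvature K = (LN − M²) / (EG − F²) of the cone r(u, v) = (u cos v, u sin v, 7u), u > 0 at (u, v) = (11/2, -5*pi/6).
K = 0

Coefficients of the first fundamental form: E = 50, F = 0, G = u^2.
Coefficients of the second fundamental form: L = 0, M = 0, N = 7*sqrt(2)*u^2/(10*Abs(u)).
Assemble K = (LN − M²)/(EG − F²) = 0. At (u, v) = (11/2, -5*pi/6): K = 0.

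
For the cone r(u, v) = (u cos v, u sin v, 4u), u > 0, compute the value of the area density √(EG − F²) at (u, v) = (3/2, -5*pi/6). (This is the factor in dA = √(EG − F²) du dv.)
√(EG − F²)|_{(3/2, -5*pi/6)} = 3*sqrt(17)/2

E = 17, F = 0, G = u^2, so EG − F² = 17*u^2. Taking the positive square root: √(EG − F²) = sqrt(17)*Abs(u). At (u, v) = (3/2, -5*pi/6): 3*sqrt(17)/2.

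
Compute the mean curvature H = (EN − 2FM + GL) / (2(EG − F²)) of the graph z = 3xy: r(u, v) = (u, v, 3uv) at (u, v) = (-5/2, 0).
H = 0

With E = 9*v^2 + 1, F = 9*u*v, G = 9*u^2 + 1, L = 0, M = 3/sqrt(9*u^2 + 9*v^2 + 1), N = 0, assemble
  H = (EN − 2FM + GL) / (2(EG − F²)) = -27*u*v/(9*u^2 + 9*v^2 + 1)^(3/2).
At (u, v) = (-5/2, 0): H = 0.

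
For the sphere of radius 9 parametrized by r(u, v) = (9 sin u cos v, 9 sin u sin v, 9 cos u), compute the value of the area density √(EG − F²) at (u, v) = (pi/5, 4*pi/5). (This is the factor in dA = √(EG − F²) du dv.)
√(EG − F²)|_{(pi/5, 4*pi/5)} = 81*sqrt(10 - 2*sqrt(5))/4

E = 81, F = 0, G = 81*sin(u)^2, so EG − F² = 6561*sin(u)^2. Taking the positive square root: √(EG − F²) = 81*Abs(sin(u)). At (u, v) = (pi/5, 4*pi/5): 81*sqrt(10 - 2*sqrt(5))/4.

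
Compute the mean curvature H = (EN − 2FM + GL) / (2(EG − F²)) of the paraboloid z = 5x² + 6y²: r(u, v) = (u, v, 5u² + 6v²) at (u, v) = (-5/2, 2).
H = 6641*sqrt(1202)/1444804

With E = 100*u^2 + 1, F = 120*u*v, G = 144*v^2 + 1, L = 10/sqrt(100*u^2 + 144*v^2 + 1), M = 0, N = 12/sqrt(100*u^2 + 144*v^2 + 1), assemble
  H = (EN − 2FM + GL) / (2(EG − F²)) = (600*u^2 + 720*v^2 + 11)/(100*u^2 + 144*v^2 + 1)^(3/2).
At (u, v) = (-5/2, 2): H = 6641*sqrt(1202)/1444804.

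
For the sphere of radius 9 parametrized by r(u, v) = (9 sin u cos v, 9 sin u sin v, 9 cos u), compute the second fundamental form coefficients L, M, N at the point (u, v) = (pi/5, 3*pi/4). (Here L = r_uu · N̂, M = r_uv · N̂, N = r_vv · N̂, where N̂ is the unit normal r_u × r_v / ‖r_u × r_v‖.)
L = -9;  M = 0;  N = -45/8 + 9*sqrt(5)/8

Compute the unit normal N̂(u, v) = (sin(u)^2*cos(v)/Abs(sin(u)), sin(u)^2*sin(v)/Abs(sin(u)), sin(2*u)/(2*Abs(sin(u)))), and the second partials r_uu, r_uv, r_vv. Take dot products:
  L(u, v) = r_uu · N̂ = -9*sin(u)/Abs(sin(u)),
  M(u, v) = r_uv · N̂ = 0,
  N(u, v) = r_vv · N̂ = -9*sin(u)^3/Abs(sin(u)).
Evaluating at (u, v) = (pi/5, 3*pi/4):
  L = -9, M = 0, N = -45/8 + 9*sqrt(5)/8.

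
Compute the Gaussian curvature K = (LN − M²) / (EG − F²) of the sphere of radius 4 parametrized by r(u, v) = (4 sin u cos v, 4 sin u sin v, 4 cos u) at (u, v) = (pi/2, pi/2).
K = 1/16

Coefficients of the first fundamental form: E = 16, F = 0, G = 16*sin(u)^2.
Coefficients of the second fundamental form: L = -4*sin(u)/Abs(sin(u)), M = 0, N = -4*sin(u)^3/Abs(sin(u)).
Assemble K = (LN − M²)/(EG − F²) = 1/16. At (u, v) = (pi/2, pi/2): K = 1/16.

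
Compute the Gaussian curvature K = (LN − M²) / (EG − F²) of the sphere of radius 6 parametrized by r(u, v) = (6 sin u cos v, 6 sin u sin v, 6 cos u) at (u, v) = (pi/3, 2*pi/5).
K = 1/36

Coefficients of the first fundamental form: E = 36, F = 0, G = 36*sin(u)^2.
Coefficients of the second fundamental form: L = -6*sin(u)/Abs(sin(u)), M = 0, N = -6*sin(u)^3/Abs(sin(u)).
Assemble K = (LN − M²)/(EG − F²) = 1/36. At (u, v) = (pi/3, 2*pi/5): K = 1/36.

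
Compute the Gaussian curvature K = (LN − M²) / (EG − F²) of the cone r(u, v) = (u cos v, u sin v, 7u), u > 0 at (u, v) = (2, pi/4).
K = 0

Coefficients of the first fundamental form: E = 50, F = 0, G = u^2.
Coefficients of the second fundamental form: L = 0, M = 0, N = 7*sqrt(2)*u^2/(10*Abs(u)).
Assemble K = (LN − M²)/(EG − F²) = 0. At (u, v) = (2, pi/4): K = 0.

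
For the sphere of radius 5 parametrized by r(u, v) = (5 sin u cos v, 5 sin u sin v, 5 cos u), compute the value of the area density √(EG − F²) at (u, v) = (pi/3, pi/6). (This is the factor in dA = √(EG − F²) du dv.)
√(EG − F²)|_{(pi/3, pi/6)} = 25*sqrt(3)/2

E = 25, F = 0, G = 25*sin(u)^2, so EG − F² = 625*sin(u)^2. Taking the positive square root: √(EG − F²) = 25*Abs(sin(u)). At (u, v) = (pi/3, pi/6): 25*sqrt(3)/2.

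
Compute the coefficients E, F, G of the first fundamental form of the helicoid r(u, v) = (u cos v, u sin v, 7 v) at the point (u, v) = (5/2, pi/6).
E = 1;  F = 0;  G = 221/4

Partials: r_u = (cos(v), sin(v), 0), r_v = (-u*sin(v), u*cos(v), 7). As functions of (u, v):
  E = r_u · r_u = 1,
  F = r_u · r_v = 0,
  G = r_v · r_v = u^2 + 49.
Evaluating at (u, v) = (5/2, pi/6): E = 1, F = 0, G = 221/4.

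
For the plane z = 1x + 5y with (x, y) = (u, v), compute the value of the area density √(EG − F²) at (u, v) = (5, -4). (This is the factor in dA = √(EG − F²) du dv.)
√(EG − F²)|_{(5, -4)} = 3*sqrt(3)

E = 2, F = 5, G = 26, so EG − F² = 27. Taking the positive square root: √(EG − F²) = 3*sqrt(3). At (u, v) = (5, -4): 3*sqrt(3).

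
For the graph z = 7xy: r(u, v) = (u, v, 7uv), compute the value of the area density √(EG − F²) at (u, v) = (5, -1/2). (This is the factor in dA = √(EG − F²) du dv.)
√(EG − F²)|_{(5, -1/2)} = sqrt(4953)/2

E = 49*v^2 + 1, F = 49*u*v, G = 49*u^2 + 1, so EG − F² = 49*u^2 + 49*v^2 + 1. Taking the positive square root: √(EG − F²) = sqrt(49*u^2 + 49*v^2 + 1). At (u, v) = (5, -1/2): sqrt(4953)/2.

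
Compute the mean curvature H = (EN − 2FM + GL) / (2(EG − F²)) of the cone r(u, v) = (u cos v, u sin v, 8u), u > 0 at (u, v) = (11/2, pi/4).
H = 8*sqrt(65)/715

With E = 65, F = 0, G = u^2, L = 0, M = 0, N = 8*sqrt(65)*u^2/(65*Abs(u)), assemble
  H = (EN − 2FM + GL) / (2(EG − F²)) = 4*sqrt(65)/(65*Abs(u)).
At (u, v) = (11/2, pi/4): H = 8*sqrt(65)/715.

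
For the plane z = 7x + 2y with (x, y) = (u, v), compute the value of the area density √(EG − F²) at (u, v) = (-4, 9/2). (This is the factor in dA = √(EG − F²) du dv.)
√(EG − F²)|_{(-4, 9/2)} = 3*sqrt(6)

E = 50, F = 14, G = 5, so EG − F² = 54. Taking the positive square root: √(EG − F²) = 3*sqrt(6). At (u, v) = (-4, 9/2): 3*sqrt(6).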